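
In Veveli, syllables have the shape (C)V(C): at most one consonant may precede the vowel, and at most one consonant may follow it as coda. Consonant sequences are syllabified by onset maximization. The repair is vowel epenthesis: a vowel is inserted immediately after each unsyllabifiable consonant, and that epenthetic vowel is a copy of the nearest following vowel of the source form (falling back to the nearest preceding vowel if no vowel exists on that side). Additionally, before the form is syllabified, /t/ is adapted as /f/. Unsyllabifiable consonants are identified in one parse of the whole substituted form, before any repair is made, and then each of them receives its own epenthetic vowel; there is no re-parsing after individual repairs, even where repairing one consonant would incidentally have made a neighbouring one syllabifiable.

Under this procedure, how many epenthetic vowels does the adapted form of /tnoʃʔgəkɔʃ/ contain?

After substitution the input is /fnoʃʔgəkɔʃ/.
The unsyllabifiable consonants are /f/, /ʔ/; each receives one epenthetic vowel.

2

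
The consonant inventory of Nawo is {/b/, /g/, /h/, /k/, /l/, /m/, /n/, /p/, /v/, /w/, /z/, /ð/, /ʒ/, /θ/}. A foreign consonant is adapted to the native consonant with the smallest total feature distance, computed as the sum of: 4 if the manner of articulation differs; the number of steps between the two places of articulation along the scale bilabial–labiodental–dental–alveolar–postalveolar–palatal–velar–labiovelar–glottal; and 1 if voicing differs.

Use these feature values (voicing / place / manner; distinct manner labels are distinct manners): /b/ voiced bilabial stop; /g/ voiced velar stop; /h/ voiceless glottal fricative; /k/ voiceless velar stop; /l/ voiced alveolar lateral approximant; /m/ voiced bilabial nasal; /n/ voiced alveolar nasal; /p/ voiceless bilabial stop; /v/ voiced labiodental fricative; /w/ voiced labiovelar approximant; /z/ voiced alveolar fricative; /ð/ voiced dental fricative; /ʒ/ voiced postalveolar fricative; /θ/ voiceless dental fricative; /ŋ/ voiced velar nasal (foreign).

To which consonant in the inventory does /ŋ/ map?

n

/n/ is closest: same manner (nasal), place distance 3 (velar→alveolar), same voicing; total 3. Next closest is /g/ at distance 4.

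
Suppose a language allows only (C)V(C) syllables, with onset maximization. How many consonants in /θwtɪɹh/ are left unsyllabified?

3

Under (C)V(C), the unsyllabifiable consonants are /θ/, /w/, /h/ (at most one coda consonant is licensed; onsets are limited to one consonant).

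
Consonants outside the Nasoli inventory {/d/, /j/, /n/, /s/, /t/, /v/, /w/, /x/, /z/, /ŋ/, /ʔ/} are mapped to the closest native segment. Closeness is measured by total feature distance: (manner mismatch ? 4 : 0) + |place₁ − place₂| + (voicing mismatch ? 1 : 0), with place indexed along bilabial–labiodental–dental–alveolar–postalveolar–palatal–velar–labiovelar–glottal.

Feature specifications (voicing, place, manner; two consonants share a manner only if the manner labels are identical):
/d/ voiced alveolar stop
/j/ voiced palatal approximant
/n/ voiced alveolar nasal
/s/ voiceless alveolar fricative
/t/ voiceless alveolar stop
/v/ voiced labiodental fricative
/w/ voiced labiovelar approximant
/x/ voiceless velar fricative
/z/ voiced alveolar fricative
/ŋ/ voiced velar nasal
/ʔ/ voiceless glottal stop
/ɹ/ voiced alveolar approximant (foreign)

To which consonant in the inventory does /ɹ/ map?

/j/ is closest: same manner (approximant), place distance 2 (alveolar→palatal), same voicing; total 2. Next closest is /d/ at distance 4.

j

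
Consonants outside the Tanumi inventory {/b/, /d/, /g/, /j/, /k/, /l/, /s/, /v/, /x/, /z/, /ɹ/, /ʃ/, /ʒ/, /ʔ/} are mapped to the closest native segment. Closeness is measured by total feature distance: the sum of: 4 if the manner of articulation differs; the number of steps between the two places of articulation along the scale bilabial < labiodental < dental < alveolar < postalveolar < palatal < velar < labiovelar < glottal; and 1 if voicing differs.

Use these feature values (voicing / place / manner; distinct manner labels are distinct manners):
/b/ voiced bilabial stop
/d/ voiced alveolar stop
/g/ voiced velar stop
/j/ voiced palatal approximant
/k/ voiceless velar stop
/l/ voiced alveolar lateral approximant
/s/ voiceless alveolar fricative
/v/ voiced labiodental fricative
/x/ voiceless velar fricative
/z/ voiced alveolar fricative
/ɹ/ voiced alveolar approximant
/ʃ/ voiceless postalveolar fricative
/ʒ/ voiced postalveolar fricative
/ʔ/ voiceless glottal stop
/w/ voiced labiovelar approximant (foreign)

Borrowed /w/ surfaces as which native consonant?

j

/j/ is closest: same manner (approximant), place distance 2 (labiovelar→palatal), same voicing; total 2. Next closest is /ɹ/ at distance 4.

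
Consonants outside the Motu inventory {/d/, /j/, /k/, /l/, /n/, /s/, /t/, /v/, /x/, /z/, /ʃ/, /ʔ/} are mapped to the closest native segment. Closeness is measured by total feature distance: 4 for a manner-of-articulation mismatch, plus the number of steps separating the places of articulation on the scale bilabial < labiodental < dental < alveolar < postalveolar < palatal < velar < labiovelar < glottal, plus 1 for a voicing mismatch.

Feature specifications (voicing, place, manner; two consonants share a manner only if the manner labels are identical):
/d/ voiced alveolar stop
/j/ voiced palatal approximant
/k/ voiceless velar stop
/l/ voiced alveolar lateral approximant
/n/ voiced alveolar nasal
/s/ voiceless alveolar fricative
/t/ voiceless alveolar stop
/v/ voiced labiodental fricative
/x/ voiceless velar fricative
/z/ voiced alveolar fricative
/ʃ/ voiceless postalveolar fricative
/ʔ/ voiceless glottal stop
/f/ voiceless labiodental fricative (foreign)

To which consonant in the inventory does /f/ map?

v

/v/ is closest: same manner (fricative), place distance 0 (labiodental→labiodental), voicing differs (+1); total 1. Next closest is /s/ at distance 2.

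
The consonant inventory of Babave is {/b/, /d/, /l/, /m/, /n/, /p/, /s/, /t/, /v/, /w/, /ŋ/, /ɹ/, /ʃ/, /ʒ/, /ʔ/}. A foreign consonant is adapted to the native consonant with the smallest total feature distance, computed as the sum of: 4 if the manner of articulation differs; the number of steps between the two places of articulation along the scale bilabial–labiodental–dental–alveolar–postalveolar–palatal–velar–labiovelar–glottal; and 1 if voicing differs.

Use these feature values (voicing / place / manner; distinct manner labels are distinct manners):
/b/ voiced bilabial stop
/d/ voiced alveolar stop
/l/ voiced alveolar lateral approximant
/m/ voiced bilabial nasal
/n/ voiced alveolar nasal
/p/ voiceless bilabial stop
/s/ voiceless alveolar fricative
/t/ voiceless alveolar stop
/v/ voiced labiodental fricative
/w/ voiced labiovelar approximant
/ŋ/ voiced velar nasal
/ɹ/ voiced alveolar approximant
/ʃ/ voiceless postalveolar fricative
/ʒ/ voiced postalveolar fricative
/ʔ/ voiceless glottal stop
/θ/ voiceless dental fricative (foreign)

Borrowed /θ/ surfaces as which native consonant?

s

/s/ is closest: same manner (fricative), place distance 1 (dental→alveolar), same voicing; total 1. Next closest is /v/ at distance 2.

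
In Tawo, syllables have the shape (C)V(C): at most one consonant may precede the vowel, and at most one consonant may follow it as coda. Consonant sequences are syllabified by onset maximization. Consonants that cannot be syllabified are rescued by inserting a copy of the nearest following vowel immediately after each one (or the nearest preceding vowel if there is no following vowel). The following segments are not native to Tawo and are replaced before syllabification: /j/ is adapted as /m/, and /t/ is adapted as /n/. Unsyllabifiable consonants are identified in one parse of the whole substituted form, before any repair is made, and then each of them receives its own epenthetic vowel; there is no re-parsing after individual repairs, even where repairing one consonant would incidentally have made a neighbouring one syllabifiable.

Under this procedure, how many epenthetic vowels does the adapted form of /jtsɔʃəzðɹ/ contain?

4

After substitution the input is /mnsɔʃəzðɹ/.
The unsyllabifiable consonants are /m/, /n/, /ð/, /ɹ/; each receives one epenthetic vowel.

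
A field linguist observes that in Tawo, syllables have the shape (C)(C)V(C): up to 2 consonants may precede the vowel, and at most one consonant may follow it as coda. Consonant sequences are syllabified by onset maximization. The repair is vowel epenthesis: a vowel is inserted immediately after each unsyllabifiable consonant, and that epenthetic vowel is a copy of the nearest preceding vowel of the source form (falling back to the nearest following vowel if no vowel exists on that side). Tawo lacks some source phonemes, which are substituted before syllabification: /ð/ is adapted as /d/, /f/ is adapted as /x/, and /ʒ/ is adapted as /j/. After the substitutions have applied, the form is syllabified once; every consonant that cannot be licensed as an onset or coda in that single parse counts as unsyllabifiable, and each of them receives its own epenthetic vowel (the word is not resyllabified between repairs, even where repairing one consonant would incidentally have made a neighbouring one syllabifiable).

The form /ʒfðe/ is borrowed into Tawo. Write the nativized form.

jexde

Substitution: /ʒ/ → /j/, /f/ → /x/, /ð/ → /d/, giving /jxde/.
The consonants /j/ cannot be parsed into a legal (C)(C)V(C) syllable (at most one coda consonant is licensed; onsets may contain at most 2 consonants).
Epenthesis after each stranded consonant: /j/ → /je/.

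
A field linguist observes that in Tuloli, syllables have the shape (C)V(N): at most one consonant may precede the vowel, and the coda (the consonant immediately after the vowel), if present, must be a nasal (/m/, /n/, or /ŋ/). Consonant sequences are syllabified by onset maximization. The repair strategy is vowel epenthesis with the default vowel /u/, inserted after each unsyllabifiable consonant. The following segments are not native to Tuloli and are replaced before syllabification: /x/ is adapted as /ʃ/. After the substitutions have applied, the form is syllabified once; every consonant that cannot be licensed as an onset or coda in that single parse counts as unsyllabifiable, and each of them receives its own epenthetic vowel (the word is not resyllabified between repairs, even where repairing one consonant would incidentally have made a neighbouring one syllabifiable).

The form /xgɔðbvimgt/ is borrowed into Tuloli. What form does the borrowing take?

Substitution: /x/ → /ʃ/, giving /ʃgɔðbvimgt/.
The consonants /ʃ/, /ð/, /b/, /g/, /t/ cannot be parsed into a legal (C)V(N) syllable (only a nasal (/m/, /n/, or /ŋ/) is licensed in coda position; onsets are limited to one consonant).
Each unlicensed consonant becomes the onset of a new syllable: /ʃ/ → /ʃu/, /ð/ → /ðu/, /b/ → /bu/, /g/ → /gu/, /t/ → /tu/.

ʃugɔðubuvimgutu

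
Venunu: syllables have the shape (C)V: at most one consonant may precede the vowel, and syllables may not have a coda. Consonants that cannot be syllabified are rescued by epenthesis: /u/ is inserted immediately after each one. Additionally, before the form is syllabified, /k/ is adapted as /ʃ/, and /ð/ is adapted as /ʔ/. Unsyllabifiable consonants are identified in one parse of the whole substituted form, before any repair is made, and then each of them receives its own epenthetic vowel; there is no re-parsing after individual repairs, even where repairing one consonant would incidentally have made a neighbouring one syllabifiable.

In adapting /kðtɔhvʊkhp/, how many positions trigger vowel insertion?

After substitution the input is /ʃʔtɔhvʊʃhp/.
The unsyllabifiable consonants are /ʃ/, /ʔ/, /h/, /ʃ/, /h/, /p/; each receives one epenthetic vowel.

6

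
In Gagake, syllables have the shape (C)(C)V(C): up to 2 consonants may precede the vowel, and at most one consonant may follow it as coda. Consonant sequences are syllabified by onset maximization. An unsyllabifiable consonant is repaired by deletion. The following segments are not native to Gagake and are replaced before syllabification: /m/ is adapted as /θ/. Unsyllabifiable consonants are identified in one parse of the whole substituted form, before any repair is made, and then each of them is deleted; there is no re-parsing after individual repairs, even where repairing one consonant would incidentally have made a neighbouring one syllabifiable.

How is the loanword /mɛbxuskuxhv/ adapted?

Substitution: /m/ → /θ/, giving /θɛbxuskuxhv/.
Under (C)(C)V(C), the unsyllabifiable consonants are /h/, /v/ (at most one coda consonant is licensed; onsets may contain at most 2 consonants).
Deletion applies to /h/, /v/.

θɛbxuskux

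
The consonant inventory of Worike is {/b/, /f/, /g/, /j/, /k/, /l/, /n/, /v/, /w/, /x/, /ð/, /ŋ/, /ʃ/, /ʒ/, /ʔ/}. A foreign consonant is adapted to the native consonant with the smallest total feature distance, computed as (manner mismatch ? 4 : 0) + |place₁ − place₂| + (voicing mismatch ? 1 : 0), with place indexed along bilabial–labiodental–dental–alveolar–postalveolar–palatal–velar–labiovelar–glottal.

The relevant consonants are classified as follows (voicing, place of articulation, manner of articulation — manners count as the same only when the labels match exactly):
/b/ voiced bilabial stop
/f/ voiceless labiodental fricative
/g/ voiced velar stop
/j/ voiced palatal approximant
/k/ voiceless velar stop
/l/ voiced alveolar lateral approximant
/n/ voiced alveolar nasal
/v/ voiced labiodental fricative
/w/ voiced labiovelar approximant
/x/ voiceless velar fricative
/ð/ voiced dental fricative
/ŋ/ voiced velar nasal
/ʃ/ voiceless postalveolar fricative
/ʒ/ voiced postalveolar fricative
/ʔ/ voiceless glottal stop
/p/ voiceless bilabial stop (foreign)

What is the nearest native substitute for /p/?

b

/b/ is closest: same manner (stop), place distance 0 (bilabial→bilabial), voicing differs (+1); total 1. Next closest is /f/ at distance 5.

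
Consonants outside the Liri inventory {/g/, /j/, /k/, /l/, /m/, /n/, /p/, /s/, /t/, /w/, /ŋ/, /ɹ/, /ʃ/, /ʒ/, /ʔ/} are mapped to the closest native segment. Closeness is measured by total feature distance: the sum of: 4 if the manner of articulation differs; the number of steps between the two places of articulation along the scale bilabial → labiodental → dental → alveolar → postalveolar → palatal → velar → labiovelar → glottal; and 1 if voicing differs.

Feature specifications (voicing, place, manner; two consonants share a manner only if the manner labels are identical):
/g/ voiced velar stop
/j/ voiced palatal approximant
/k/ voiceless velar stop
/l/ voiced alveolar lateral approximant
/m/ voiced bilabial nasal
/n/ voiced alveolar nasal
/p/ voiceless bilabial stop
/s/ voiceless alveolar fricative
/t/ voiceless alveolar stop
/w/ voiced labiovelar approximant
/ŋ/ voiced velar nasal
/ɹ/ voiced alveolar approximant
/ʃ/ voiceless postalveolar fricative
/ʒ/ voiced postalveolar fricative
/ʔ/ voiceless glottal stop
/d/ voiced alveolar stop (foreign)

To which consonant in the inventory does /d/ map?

t

/t/ is closest: same manner (stop), place distance 0 (alveolar→alveolar), voicing differs (+1); total 1. Next closest is /g/ at distance 3.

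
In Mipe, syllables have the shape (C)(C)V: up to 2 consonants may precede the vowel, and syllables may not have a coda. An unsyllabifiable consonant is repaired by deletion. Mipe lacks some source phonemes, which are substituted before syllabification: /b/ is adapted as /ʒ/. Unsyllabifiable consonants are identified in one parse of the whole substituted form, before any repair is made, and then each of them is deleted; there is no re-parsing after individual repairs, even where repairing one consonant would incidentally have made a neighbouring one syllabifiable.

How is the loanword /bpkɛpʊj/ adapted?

pkɛpʊ

Substitution: /b/ → /ʒ/, giving /ʒpkɛpʊj/.
Under (C)(C)V, the unsyllabifiable consonants are /ʒ/, /j/ (no codas are permitted; onsets may contain at most 2 consonants).
Deletion applies to /ʒ/, /j/.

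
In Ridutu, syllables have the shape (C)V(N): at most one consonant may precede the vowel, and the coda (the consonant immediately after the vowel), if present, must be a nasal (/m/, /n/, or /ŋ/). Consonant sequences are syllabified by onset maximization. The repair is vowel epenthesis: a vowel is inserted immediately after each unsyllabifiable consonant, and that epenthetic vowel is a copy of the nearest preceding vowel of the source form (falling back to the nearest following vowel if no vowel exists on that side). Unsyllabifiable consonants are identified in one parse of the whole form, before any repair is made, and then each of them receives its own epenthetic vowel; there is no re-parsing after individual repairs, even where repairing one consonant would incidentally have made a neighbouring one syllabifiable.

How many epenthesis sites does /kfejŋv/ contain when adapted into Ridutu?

4

The unsyllabifiable consonants are /k/, /j/, /ŋ/, /v/; each receives one epenthetic vowel.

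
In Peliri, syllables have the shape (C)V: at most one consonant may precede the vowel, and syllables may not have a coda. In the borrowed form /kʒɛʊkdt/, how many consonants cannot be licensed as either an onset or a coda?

The consonants /k/, /k/, /d/, /t/ cannot be parsed into a legal (C)V syllable (no codas are permitted; onsets are limited to one consonant).

4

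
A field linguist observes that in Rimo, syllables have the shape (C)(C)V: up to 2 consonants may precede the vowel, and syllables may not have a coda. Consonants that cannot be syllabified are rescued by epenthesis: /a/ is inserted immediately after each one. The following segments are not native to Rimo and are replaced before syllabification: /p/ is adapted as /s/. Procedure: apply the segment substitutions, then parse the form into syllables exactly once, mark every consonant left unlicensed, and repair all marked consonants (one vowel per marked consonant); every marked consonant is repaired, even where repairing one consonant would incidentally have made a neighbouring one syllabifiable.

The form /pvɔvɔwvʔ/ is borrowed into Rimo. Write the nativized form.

svɔvɔwavaʔa

Substitution: /p/ → /s/, giving /svɔvɔwvʔ/.
The consonants /w/, /v/, /ʔ/ cannot be parsed into a legal (C)(C)V syllable (no codas are permitted; onsets may contain at most 2 consonants).
Inserting the epenthetic vowel yields /w/ → /wa/, /v/ → /va/, /ʔ/ → /ʔa/.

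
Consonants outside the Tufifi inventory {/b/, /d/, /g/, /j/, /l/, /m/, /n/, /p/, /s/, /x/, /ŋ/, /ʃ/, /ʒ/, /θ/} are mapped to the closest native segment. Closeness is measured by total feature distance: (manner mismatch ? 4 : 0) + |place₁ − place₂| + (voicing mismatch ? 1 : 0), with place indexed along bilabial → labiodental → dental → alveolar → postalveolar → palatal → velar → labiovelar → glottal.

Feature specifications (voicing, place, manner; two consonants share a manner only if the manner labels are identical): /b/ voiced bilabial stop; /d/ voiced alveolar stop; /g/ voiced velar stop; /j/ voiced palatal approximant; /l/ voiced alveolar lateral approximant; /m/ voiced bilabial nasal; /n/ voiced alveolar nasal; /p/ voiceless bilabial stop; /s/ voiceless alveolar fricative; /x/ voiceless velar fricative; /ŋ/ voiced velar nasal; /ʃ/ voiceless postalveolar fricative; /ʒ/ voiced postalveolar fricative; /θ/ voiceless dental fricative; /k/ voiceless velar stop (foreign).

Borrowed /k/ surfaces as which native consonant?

/g/ is closest: same manner (stop), place distance 0 (velar→velar), voicing differs (+1); total 1. Next closest is /d/ at distance 4.

g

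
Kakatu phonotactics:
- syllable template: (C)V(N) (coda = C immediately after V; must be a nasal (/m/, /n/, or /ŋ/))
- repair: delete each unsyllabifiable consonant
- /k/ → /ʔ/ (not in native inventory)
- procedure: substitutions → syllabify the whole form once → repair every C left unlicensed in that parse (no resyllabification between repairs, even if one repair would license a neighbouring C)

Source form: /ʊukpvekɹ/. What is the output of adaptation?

ʊuve

Substitution: /k/ → /ʔ/, giving /ʊuʔpveʔɹ/.
Syllabifying with onset maximization leaves /ʔ/, /p/, /ʔ/, /ɹ/ stranded (only a nasal (/m/, /n/, or /ŋ/) is licensed in coda position; onsets are limited to one consonant).
Each unlicensed consonant is deleted: /ʔ/, /p/, /ʔ/, /ɹ/.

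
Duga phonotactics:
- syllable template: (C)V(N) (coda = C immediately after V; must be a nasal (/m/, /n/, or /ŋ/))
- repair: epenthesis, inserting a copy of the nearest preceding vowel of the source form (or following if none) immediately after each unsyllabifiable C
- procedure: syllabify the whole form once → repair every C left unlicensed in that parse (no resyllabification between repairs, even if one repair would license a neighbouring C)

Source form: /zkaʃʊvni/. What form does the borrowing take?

zakaʃʊvʊni

The consonants /z/, /v/ cannot be parsed into a legal (C)V(N) syllable (only a nasal (/m/, /n/, or /ŋ/) is licensed in coda position; onsets are limited to one consonant).
Each unlicensed consonant becomes the onset of a new syllable: /z/ → /za/, /v/ → /vʊ/.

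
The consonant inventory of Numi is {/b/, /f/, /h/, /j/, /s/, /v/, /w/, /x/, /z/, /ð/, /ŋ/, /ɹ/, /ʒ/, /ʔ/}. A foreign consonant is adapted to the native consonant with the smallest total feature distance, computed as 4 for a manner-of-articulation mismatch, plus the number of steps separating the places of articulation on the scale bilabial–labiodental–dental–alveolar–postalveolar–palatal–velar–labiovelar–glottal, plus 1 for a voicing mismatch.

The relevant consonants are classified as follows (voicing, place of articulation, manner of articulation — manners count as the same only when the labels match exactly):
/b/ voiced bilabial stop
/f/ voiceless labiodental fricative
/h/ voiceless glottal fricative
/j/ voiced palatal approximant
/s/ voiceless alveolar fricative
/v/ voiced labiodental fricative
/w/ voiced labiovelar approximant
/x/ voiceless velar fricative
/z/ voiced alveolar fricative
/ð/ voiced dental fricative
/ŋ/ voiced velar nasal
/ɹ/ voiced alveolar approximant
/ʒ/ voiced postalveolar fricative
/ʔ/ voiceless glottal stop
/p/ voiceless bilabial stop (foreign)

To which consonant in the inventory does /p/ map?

b

/b/ is closest: same manner (stop), place distance 0 (bilabial→bilabial), voicing differs (+1); total 1. Next closest is /f/ at distance 5.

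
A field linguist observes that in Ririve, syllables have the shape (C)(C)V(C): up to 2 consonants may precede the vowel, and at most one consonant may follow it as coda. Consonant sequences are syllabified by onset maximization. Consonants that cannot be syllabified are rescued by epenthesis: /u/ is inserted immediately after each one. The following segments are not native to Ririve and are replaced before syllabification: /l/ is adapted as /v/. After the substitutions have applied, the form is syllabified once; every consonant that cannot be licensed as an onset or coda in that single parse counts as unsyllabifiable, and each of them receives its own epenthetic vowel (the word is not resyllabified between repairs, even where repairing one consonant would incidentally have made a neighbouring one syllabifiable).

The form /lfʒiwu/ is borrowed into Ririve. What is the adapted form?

Substitution: /l/ → /v/, giving /vfʒiwu/.
Under (C)(C)V(C), the unsyllabifiable consonants are /v/ (at most one coda consonant is licensed; onsets may contain at most 2 consonants).
Epenthesis after each stranded consonant: /v/ → /vu/.

vufʒiwu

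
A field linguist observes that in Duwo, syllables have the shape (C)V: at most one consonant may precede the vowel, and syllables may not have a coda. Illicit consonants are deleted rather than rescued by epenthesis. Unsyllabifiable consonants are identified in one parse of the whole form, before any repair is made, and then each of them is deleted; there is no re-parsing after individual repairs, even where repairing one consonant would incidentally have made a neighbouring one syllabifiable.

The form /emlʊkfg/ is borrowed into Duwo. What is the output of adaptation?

The consonants /m/, /k/, /f/, /g/ cannot be parsed into a legal (C)V syllable (no codas are permitted; onsets are limited to one consonant).
Deletion applies to /m/, /k/, /f/, /g/.

elʊ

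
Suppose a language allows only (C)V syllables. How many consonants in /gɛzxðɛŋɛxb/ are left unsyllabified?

Syllabifying with onset maximization leaves /z/, /x/, /x/, /b/ stranded (no codas are permitted; onsets are limited to one consonant).

4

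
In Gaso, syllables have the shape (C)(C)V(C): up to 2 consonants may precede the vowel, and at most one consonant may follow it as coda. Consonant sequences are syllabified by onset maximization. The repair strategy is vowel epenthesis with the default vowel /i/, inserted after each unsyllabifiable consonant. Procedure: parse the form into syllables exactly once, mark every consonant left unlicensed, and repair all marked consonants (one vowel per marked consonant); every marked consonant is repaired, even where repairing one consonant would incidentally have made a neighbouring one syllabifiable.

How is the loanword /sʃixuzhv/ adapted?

sʃixuzhivi

Under (C)(C)V(C), the unsyllabifiable consonants are /h/, /v/ (at most one coda consonant is licensed; onsets may contain at most 2 consonants).
Inserting the epenthetic vowel yields /h/ → /hi/, /v/ → /vi/.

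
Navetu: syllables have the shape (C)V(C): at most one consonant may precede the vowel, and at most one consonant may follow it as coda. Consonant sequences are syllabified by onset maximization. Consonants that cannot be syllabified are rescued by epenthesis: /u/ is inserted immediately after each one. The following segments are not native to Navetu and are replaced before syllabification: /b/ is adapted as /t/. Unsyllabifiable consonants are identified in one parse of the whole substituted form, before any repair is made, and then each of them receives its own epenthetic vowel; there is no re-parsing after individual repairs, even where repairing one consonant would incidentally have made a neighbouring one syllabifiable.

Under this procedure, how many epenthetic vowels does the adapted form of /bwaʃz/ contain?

After substitution the input is /twaʃz/.
The unsyllabifiable consonants are /t/, /z/; each receives one epenthetic vowel.

2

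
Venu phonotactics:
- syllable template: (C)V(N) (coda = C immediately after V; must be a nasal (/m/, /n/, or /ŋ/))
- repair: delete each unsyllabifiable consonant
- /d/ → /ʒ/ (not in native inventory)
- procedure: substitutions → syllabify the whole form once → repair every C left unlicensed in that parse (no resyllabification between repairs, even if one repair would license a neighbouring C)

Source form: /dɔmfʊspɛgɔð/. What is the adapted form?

ʒɔmfʊpɛgɔ

Substitution: /d/ → /ʒ/, giving /ʒɔmfʊspɛgɔð/.
The consonants /s/, /ð/ cannot be parsed into a legal (C)V(N) syllable (only a nasal (/m/, /n/, or /ŋ/) is licensed in coda position; onsets are limited to one consonant).
Deleting the stranded consonants removes /s/, /ð/.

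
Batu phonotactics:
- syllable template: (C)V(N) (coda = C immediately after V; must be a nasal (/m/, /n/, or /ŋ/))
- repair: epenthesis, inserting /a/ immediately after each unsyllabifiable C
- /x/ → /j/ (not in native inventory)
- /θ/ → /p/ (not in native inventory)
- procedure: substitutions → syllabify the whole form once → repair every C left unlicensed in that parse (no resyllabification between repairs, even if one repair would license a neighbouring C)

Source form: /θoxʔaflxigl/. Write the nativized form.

pojaʔafalajigala

Substitution: /θ/ → /p/, /x/ → /j/, giving /pojʔafljigl/.
Under (C)V(N), the unsyllabifiable consonants are /j/, /f/, /l/, /g/, /l/ (only a nasal (/m/, /n/, or /ŋ/) is licensed in coda position; onsets are limited to one consonant).
Each unlicensed consonant becomes the onset of a new syllable: /j/ → /ja/, /f/ → /fa/, /l/ → /la/, /g/ → /ga/, /l/ → /la/.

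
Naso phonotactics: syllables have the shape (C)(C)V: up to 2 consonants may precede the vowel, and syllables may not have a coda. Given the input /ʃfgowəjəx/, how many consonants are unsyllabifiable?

2

Under (C)(C)V, the unsyllabifiable consonants are /ʃ/, /x/ (no codas are permitted; onsets may contain at most 2 consonants).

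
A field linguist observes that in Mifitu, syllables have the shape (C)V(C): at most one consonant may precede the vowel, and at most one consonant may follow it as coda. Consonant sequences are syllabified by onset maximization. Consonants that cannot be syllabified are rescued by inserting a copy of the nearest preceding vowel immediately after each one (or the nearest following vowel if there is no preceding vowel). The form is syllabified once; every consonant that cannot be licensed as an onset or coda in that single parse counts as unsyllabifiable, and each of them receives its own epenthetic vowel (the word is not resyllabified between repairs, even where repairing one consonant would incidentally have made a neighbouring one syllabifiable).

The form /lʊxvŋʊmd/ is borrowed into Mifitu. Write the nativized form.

Under (C)V(C), the unsyllabifiable consonants are /v/, /d/ (at most one coda consonant is licensed; onsets are limited to one consonant).
Inserting the epenthetic vowel yields /v/ → /vʊ/, /d/ → /dʊ/.

lʊxvʊŋʊmdʊ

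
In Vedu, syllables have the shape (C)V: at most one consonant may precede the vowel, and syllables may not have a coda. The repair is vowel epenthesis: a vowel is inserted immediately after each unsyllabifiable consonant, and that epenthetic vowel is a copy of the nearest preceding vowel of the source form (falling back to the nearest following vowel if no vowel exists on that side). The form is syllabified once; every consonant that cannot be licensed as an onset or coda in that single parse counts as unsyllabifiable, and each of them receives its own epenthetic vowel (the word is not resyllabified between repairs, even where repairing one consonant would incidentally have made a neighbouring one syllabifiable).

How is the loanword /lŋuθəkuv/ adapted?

luŋuθəkuvu

Under (C)V, the unsyllabifiable consonants are /l/, /v/ (no codas are permitted; onsets are limited to one consonant).
Each unlicensed consonant becomes the onset of a new syllable: /l/ → /lu/, /v/ → /vu/.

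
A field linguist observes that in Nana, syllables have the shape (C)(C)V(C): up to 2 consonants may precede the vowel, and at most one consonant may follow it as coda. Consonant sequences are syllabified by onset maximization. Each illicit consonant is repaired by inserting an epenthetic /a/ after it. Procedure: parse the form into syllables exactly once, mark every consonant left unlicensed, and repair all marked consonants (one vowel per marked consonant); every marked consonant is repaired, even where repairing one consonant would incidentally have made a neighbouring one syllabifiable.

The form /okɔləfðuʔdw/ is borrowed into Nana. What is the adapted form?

The consonants /d/, /w/ cannot be parsed into a legal (C)(C)V(C) syllable (at most one coda consonant is licensed; onsets may contain at most 2 consonants).
Epenthesis after each stranded consonant: /d/ → /da/, /w/ → /wa/.

okɔləfðuʔdawa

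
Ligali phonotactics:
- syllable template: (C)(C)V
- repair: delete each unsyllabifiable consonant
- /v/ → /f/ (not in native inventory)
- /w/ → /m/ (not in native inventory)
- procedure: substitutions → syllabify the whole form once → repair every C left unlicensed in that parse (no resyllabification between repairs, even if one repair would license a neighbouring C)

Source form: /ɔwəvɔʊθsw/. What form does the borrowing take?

ɔməfɔʊ

Substitution: /w/ → /m/, /v/ → /f/, giving /ɔməfɔʊθsm/.
Under (C)(C)V, the unsyllabifiable consonants are /θ/, /s/, /m/ (no codas are permitted; onsets may contain at most 2 consonants).
Deletion applies to /θ/, /s/, /m/.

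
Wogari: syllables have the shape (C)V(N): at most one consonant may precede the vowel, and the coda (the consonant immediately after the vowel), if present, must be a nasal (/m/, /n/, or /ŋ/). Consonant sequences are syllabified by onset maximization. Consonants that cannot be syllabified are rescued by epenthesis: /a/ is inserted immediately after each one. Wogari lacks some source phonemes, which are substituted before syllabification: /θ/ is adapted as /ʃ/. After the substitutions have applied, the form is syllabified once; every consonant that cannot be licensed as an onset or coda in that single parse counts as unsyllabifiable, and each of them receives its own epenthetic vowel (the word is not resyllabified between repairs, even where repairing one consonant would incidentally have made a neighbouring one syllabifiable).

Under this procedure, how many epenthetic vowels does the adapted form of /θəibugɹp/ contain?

After substitution the input is /ʃəibugɹp/.
The unsyllabifiable consonants are /g/, /ɹ/, /p/; each receives one epenthetic vowel.

3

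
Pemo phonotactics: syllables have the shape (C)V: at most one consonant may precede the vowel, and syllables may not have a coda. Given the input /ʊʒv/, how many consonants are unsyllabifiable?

The consonants /ʒ/, /v/ cannot be parsed into a legal (C)V syllable (no codas are permitted; onsets are limited to one consonant).

2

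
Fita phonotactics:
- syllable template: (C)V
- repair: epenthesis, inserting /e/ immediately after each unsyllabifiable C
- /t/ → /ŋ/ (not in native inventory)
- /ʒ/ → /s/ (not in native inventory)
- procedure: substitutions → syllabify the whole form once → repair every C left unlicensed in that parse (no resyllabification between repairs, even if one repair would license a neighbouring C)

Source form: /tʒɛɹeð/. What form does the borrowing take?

ŋesɛɹeðe

Substitution: /t/ → /ŋ/, /ʒ/ → /s/, giving /ŋsɛɹeð/.
Under (C)V, the unsyllabifiable consonants are /ŋ/, /ð/ (no codas are permitted; onsets are limited to one consonant).
Epenthesis after each stranded consonant: /ŋ/ → /ŋe/, /ð/ → /ðe/.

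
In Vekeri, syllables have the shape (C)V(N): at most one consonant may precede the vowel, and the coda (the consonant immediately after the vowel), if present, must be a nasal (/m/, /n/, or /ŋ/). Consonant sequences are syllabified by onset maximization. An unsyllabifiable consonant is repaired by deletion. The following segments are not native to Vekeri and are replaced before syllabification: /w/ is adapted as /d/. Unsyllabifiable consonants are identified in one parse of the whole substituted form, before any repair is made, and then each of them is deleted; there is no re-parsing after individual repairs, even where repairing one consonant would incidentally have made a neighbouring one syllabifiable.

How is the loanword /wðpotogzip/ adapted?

potozi

Substitution: /w/ → /d/, giving /dðpotogzip/.
Under (C)V(N), the unsyllabifiable consonants are /d/, /ð/, /g/, /p/ (only a nasal (/m/, /n/, or /ŋ/) is licensed in coda position; onsets are limited to one consonant).
Each unlicensed consonant is deleted: /d/, /ð/, /g/, /p/.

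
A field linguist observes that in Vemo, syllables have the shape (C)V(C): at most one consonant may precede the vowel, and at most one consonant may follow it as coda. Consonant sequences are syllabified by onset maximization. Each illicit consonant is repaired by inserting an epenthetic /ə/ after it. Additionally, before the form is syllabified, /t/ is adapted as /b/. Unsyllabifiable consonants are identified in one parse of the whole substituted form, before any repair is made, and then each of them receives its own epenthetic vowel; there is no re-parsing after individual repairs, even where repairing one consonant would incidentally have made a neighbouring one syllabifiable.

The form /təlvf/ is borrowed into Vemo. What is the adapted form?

Substitution: /t/ → /b/, giving /bəlvf/.
The consonants /v/, /f/ cannot be parsed into a legal (C)V(C) syllable (at most one coda consonant is licensed; onsets are limited to one consonant).
Each unlicensed consonant becomes the onset of a new syllable: /v/ → /və/, /f/ → /fə/.

bəlvəfə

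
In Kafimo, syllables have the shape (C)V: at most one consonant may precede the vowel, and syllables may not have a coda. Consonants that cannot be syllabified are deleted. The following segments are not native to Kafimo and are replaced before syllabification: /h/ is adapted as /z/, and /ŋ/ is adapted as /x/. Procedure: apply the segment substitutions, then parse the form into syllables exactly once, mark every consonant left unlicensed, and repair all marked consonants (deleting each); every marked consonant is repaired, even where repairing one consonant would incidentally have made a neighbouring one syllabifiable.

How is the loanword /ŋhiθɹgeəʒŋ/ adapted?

zigeə

Substitution: /ŋ/ → /x/, /h/ → /z/, giving /xziθɹgeəʒx/.
The consonants /x/, /θ/, /ɹ/, /ʒ/, /x/ cannot be parsed into a legal (C)V syllable (no codas are permitted; onsets are limited to one consonant).
Deleting the stranded consonants removes /x/, /θ/, /ɹ/, /ʒ/, /x/.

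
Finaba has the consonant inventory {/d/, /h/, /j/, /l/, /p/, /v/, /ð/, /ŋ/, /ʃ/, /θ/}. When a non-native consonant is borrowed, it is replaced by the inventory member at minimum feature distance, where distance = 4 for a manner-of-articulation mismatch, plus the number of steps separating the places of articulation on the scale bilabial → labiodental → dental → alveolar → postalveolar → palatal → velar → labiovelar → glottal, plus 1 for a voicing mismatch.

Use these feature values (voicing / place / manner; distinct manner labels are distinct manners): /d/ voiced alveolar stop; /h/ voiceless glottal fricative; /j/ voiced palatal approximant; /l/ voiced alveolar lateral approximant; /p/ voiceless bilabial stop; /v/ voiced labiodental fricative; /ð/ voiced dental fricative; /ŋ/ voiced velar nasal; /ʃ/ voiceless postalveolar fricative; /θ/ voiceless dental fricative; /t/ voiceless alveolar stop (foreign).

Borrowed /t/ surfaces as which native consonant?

d

/d/ is closest: same manner (stop), place distance 0 (alveolar→alveolar), voicing differs (+1); total 1. Next closest is /p/ at distance 3.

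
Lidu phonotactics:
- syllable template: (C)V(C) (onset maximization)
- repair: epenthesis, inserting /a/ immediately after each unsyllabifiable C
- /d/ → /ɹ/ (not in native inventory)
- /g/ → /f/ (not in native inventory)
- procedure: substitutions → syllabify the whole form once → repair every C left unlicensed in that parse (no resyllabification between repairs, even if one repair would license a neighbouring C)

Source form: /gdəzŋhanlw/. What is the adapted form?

Substitution: /g/ → /f/, /d/ → /ɹ/, giving /fɹəzŋhanlw/.
Under (C)V(C), the unsyllabifiable consonants are /f/, /ŋ/, /l/, /w/ (at most one coda consonant is licensed; onsets are limited to one consonant).
Each unlicensed consonant becomes the onset of a new syllable: /f/ → /fa/, /ŋ/ → /ŋa/, /l/ → /la/, /w/ → /wa/.

faɹəzŋahanlawa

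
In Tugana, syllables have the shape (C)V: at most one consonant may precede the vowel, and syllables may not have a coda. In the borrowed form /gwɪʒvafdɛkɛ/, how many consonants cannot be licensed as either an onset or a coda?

3

The consonants /g/, /ʒ/, /f/ cannot be parsed into a legal (C)V syllable (no codas are permitted; onsets are limited to one consonant).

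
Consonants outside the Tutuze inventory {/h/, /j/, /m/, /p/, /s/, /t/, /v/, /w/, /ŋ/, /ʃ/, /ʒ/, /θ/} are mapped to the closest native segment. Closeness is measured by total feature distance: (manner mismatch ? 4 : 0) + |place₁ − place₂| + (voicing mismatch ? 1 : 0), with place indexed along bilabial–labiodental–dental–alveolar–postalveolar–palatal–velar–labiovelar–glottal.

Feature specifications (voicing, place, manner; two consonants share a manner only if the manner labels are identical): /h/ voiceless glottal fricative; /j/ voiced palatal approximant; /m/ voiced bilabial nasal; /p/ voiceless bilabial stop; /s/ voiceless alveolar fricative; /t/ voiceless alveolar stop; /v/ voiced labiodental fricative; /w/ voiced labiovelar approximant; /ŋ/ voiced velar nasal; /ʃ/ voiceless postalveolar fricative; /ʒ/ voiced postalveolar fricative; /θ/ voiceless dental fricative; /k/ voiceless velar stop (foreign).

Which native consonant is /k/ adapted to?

t

/t/ is closest: same manner (stop), place distance 3 (velar→alveolar), same voicing; total 3. Next closest is /ŋ/ at distance 5.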